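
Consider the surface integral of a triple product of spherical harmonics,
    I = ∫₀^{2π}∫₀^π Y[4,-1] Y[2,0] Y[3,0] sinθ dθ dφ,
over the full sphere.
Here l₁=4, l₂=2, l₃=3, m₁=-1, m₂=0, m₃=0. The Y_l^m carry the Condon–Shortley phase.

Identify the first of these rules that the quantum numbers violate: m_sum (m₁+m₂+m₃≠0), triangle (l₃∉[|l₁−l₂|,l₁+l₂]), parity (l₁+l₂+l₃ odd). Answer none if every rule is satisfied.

m_sum

azimuthal sum: -1 + 0 + 0 = -1  ✗
2 ≤ 3 ≤ 6 (triangle on l)
L = 4 + 2 + 3 = 9 (odd)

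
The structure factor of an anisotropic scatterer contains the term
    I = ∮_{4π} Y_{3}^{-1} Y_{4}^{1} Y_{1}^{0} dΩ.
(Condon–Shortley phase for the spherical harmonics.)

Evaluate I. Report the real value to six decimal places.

Rules hold: Σm=0, L=8 even, 1≤1≤7.
N = 7·9·3 = 189
Δ = 6!·0!·2!/9! = 1/252
Racah Σ t=3..3: t=3:−1/36 = -1/36
⇒ 3j(3 4 1; 0 0 0)² = 4/63, sgn +1
Racah Σ t=4..4: t=4:+1/48 = 1/48
⇒ 3j(3 4 1; -1 1 0)² = 5/84, sgn -1
4πI² = N·(3j₀)²·(3jₘ)² = 5/7
I = -1·√(0.714286/4π) = -0.23841361

-0.238414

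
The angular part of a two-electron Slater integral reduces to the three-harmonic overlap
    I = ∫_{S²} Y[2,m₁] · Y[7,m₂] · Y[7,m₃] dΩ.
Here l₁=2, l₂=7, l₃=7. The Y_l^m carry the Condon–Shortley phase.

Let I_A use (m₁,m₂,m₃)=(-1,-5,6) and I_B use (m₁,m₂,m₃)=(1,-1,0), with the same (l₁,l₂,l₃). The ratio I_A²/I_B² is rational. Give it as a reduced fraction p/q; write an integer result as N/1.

Same 2,7,7: normalisation and zero-m 3j drop out of the ratio.
A: Δ: 2! 2! 12! / 17! → 1/185640; sum: t=1:−1/79833600 t=2:+1/958003200 = -1/87091200; 3j²(2 7 7; -1 -5 6) = Δ·Π!·Σ² = 121/4760  (sign +1)
B: Δ: 2! 2! 12! / 17! → 1/185640; sum: t=0:+1/1036800 t=1:−1/1209600 = 1/7257600; 3j²(2 7 7; 1 -1 0) = Δ·Π!·Σ² = 1/2210  (sign -1)
I_A²/I_B² = (121/4760)/(1/2210) = 1573/28

1573/28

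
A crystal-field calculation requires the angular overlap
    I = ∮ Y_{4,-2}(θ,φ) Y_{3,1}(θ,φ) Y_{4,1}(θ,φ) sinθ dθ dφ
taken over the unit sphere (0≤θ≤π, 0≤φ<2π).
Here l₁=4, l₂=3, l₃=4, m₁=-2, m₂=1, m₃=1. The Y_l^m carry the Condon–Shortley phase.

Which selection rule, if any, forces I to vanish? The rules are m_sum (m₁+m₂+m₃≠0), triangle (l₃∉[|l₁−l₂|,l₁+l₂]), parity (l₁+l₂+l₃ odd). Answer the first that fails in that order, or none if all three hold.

azimuthal sum: -2 + 1 + 1 = 0  ✓
1 ≤ 4 ≤ 7 (triangle on l)  ✓
L = 4 + 3 + 4 = 11 (odd)  ✗

parity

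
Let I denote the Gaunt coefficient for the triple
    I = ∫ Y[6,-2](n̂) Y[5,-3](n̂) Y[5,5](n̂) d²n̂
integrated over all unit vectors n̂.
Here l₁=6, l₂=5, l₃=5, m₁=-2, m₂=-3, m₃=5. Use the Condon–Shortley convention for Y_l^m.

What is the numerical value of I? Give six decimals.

0.140602

Checks pass: Σm=0; 16 even; l₃=5∈[1,11].
(2·6+1)(2·5+1)(2·5+1) = 1573
Δ: 6! 6! 4! / 17! → 1/28588560
sum: t=1:−1/345600 t=2:+1/13824 t=3:−1/5184 t=4:+1/13824 t=5:−1/345600 = -7/129600
3j²(6 5 5; 0 0 0) = Δ·Π!·Σ² = 80/7293  (sign +1)
sum: t=2:+1/829440 = 1/829440
3j²(6 5 5; -2 -3 5) = Δ·Π!·Σ² = 35/2431  (sign +1)
combine: 4πI² = 1573·80/7293·35/2431 = 2800/11271
take √, sign +1: I = 0.14060244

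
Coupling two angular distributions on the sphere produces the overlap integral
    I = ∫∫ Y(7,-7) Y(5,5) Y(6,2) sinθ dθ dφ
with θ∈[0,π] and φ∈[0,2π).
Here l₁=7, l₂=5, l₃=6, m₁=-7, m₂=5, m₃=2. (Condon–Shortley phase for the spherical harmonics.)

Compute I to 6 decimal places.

m-sum 0 ✓  L=18 even ✓  2≤6≤12 ✓
Π(2lᵢ+1) = 15×11×13 = 2145
triangle coeff Δ(7,5,6) = 1/174594420
Σ_t [1,5]: t=1:−1/4147200 t=2:+1/207360 t=3:−1/82944 t=4:+1/207360 t=5:−1/4147200 = -1/345600
(3j)²=420/46189 [(7 5 6; 0 0 0)], sign=-1
Σ_t [6,6]: t=6:+1/696729600 = 1/696729600
(3j)²=7/1938 [(7 5 6; -7 5 2)], sign=+1
⇒ 4πI² = 7350/104329
I = (-1)√(7350/104329/(4π)) = -0.07487489

-0.074875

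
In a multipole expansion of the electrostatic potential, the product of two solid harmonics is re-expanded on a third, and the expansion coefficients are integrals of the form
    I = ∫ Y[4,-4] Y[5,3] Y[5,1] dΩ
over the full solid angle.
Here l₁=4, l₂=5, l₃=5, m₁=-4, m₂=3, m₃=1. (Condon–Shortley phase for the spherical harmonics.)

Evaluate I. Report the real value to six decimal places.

-0.168084

Checks pass: Σm=0; 14 even; l₃=5∈[1,9].
(2·4+1)(2·5+1)(2·5+1) = 1089
Δ: 4! 4! 6! / 15! → 1/3153150
sum: t=0:+1/69120 t=1:−1/1728 t=2:+1/576 t=3:−1/1728 t=4:+1/69120 = 7/11520
3j²(4 5 5; 0 0 0) = Δ·Π!·Σ² = 2/143  (sign -1)
sum: t=4:+1/27648 = 1/27648
3j²(4 5 5; -4 3 1) = Δ·Π!·Σ² = 10/429  (sign +1)
combine: 4πI² = 1089·2/143·10/429 = 60/169
take √, sign -1: I = -0.16808437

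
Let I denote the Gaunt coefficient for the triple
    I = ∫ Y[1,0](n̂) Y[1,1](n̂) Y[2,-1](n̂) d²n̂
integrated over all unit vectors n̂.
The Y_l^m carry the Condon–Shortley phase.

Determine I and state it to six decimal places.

-0.218510

m-sum 0 ✓  L=4 even ✓  0≤2≤2 ✓
Π(2lᵢ+1) = 3×3×5 = 45
triangle coeff Δ(1,1,2) = 1/30
Σ_t [0,0]: t=0:+1/1 = 1/1
(3j)²=2/15 [(1 1 2; 0 0 0)], sign=+1
Σ_t [0,0]: t=0:+1/2 = 1/2
(3j)²=1/10 [(1 1 2; 0 1 -1)], sign=-1
⇒ 4πI² = 3/5
I = (-1)√(3/5/(4π)) = -0.21850969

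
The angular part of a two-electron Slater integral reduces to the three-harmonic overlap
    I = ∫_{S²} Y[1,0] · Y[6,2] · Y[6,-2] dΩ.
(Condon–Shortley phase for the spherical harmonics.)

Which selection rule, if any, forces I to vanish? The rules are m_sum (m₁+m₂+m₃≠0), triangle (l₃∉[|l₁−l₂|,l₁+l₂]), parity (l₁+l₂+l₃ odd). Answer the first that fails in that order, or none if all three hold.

m₁+m₂+m₃ = 0 + 2 − 2 = 0  ✓
triangle: |1−6|=5 ≤ l₃=6 ≤ 1+6=7  ✓
parity: l₁+l₂+l₃ = 13 is odd  ✗

parity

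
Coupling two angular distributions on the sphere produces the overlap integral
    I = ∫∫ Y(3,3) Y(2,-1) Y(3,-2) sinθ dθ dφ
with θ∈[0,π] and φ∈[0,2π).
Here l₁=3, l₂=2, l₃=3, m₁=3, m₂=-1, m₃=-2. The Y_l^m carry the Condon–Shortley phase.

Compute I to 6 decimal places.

m-sum 0 ✓  L=8 even ✓  1≤3≤5 ✓
Π(2lᵢ+1) = 7×5×7 = 245
triangle coeff Δ(3,2,3) = 1/3780
Σ_t [0,2]: t=0:+1/24 t=1:−1/4 t=2:+1/24 = -1/6
(3j)²=4/105 [(3 2 3; 0 0 0)], sign=+1
Σ_t [0,0]: t=0:+1/48 = 1/48
(3j)²=5/84 [(3 2 3; 3 -1 -2)], sign=-1
⇒ 4πI² = 5/9
I = (-1)√(5/9/(4π)) = -0.21026104

-0.210261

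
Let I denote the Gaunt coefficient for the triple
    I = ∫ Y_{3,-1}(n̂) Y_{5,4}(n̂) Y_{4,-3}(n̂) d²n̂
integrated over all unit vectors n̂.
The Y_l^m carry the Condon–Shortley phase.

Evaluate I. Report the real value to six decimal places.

0.042401

Checks pass: Σm=0; 12 even; l₃=4∈[2,8].
(2·3+1)(2·5+1)(2·4+1) = 693
Δ: 4! 2! 6! / 13! → 1/180180
sum: t=1:−1/576 t=2:+1/144 t=3:−1/576 = 1/288
3j²(3 5 4; 0 0 0) = Δ·Π!·Σ² = 20/1001  (sign +1)
sum: t=3:−1/4320 t=4:+1/5760 = -1/17280
3j²(3 5 4; -1 4 -3) = Δ·Π!·Σ² = 7/4290  (sign +1)
combine: 4πI² = 693·20/1001·7/4290 = 42/1859
take √, sign +1: I = 0.04240138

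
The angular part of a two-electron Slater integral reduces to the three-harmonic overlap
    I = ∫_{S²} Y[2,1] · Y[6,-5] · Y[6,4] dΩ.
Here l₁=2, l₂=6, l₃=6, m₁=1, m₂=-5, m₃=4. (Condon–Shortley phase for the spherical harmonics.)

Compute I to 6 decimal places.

-0.197649

Checks pass: Σm=0; 14 even; l₃=6∈[4,8].
(2·2+1)(2·6+1)(2·6+1) = 845
Δ: 2! 2! 10! / 15! → 1/90090
sum: t=0:+1/69120 t=1:−1/14400 t=2:+1/69120 = -7/172800
3j²(2 6 6; 0 0 0) = Δ·Π!·Σ² = 14/715  (sign -1)
sum: t=0:+1/725760 t=1:−1/7257600 = 1/806400
3j²(2 6 6; 1 -5 4) = Δ·Π!·Σ² = 27/910  (sign +1)
combine: 4πI² = 845·14/715·27/910 = 27/55
take √, sign -1: I = -0.19764945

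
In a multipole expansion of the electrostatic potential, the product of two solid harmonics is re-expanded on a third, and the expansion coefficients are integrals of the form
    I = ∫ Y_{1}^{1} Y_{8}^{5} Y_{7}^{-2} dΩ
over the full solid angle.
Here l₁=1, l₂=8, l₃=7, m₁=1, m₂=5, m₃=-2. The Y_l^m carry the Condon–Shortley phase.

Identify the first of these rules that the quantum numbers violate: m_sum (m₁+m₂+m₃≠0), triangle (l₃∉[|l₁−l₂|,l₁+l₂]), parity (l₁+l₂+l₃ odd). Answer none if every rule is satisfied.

m_sum

Σmᵢ = 4  ✗
l₃∈[|l₁−l₂|,l₁+l₂]=[7,9], have l₃=7
Σlᵢ = 16 ⇒ even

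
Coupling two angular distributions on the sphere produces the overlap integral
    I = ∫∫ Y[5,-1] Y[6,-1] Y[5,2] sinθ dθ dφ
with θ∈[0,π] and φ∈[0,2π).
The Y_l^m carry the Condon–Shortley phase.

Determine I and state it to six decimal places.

0.120248

Checks pass: Σm=0; 16 even; l₃=5∈[1,11].
(2·5+1)(2·6+1)(2·5+1) = 1573
Δ: 6! 4! 6! / 17! → 1/28588560
sum: t=1:−1/345600 t=2:+1/13824 t=3:−1/5184 t=4:+1/13824 t=5:−1/345600 = -7/129600
3j²(5 6 5; 0 0 0) = Δ·Π!·Σ² = 80/7293  (sign +1)
sum: t=2:+1/41472 t=3:−1/10368 t=4:+1/23040 t=5:−1/518400 = -1/32400
3j²(5 6 5; -1 -1 2) = Δ·Π!·Σ² = 128/12155  (sign +1)
combine: 4πI² = 1573·80/7293·128/12155 = 2048/11271
take √, sign +1: I = 0.12024827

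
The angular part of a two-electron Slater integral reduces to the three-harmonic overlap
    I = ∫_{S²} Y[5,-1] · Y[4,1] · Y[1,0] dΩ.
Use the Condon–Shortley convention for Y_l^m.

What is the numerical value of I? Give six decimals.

m-sum 0 ✓  L=10 even ✓  1≤1≤9 ✓
Π(2lᵢ+1) = 11×9×3 = 297
triangle coeff Δ(5,4,1) = 1/495
Σ_t [4,4]: t=4:+1/576 = 1/576
(3j)²=5/99 [(5 4 1; 0 0 0)], sign=-1
Σ_t [5,5]: t=5:−1/720 = -1/720
(3j)²=8/165 [(5 4 1; -1 1 0)], sign=+1
⇒ 4πI² = 8/11
I = (-1)√(8/11/(4π)) = -0.24057125

-0.240571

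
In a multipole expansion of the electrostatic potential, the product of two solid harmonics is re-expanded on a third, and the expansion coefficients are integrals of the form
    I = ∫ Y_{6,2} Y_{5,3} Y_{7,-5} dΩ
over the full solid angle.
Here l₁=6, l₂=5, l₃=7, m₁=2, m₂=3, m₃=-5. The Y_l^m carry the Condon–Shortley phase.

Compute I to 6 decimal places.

0.010531

Rules hold: Σm=0, L=18 even, 1≤7≤11.
N = 13·11·15 = 2145
Δ = 4!·8!·6!/19! = 1/174594420
Racah Σ t=0..4: t=0:+1/4147200 t=1:−1/207360 t=2:+1/82944 t=3:−1/207360 t=4:+1/4147200 = 1/345600
⇒ 3j(6 5 7; 0 0 0)² = 420/46189, sgn -1
Racah Σ t=2..4: t=2:+1/4147200 t=3:−1/3628800 t=4:+1/46448640 = -1/77414400
⇒ 3j(6 5 7; 2 3 -5)² = 3/41990, sgn -1
4πI² = N·(3j₀)²·(3jₘ)² = 1890/1356277
I = +1·√(0.00139352/4π) = 0.01053057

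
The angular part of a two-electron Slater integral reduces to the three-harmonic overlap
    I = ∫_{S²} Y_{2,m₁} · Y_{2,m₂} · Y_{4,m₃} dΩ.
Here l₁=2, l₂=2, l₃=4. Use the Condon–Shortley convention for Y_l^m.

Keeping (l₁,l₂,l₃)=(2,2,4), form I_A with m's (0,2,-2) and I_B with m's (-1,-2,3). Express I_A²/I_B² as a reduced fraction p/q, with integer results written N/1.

3/7

l's match ⇒ only the (l;m) 3-j factors differ between A and B.
A: triangle coeff Δ(2,2,4) = 1/630; Σ_t [0,0]: t=0:+1/96 = 1/96; (3j)²=1/42 [(2 2 4; 0 2 -2)], sign=+1
B: triangle coeff Δ(2,2,4) = 1/630; Σ_t [0,0]: t=0:+1/144 = 1/144; (3j)²=1/18 [(2 2 4; -1 -2 3)], sign=-1
I_A²/I_B² = (1/42)/(1/18) = 3/7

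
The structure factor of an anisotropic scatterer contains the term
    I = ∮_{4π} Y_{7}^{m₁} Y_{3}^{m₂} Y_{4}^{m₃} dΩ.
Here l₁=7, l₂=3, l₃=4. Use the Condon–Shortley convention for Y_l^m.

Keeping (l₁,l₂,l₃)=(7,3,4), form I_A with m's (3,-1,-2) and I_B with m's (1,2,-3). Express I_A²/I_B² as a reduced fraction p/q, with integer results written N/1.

105/4

Same 7,3,4: normalisation and zero-m 3j drop out of the ratio.
A: Δ: 6! 8! 0! / 15! → 1/45045; sum: t=2:+1/69120 = 1/69120; 3j²(7 3 4; 3 -1 -2) = Δ·Π!·Σ² = 4/143  (sign +1)
B: Δ: 6! 8! 0! / 15! → 1/45045; sum: t=5:−1/604800 = -1/604800; 3j²(7 3 4; 1 2 -3) = Δ·Π!·Σ² = 16/15015  (sign +1)
I_A²/I_B² = (4/143)/(16/15015) = 105/4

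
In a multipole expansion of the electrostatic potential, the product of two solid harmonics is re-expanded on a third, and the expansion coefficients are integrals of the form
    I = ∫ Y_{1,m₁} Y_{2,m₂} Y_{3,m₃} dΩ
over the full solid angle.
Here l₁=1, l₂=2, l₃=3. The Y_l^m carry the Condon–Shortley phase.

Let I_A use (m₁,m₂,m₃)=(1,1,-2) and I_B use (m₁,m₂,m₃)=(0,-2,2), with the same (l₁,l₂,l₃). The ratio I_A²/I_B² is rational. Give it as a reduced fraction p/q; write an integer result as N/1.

Same 1,2,3: normalisation and zero-m 3j drop out of the ratio.
A: Δ: 0! 2! 4! / 7! → 1/105; sum: t=0:+1/12 = 1/12; 3j²(1 2 3; 1 1 -2) = Δ·Π!·Σ² = 2/21  (sign -1)
B: Δ: 0! 2! 4! / 7! → 1/105; sum: t=0:+1/24 = 1/24; 3j²(1 2 3; 0 -2 2) = Δ·Π!·Σ² = 1/21  (sign -1)
I_A²/I_B² = (2/21)/(1/21) = 2/1

2/1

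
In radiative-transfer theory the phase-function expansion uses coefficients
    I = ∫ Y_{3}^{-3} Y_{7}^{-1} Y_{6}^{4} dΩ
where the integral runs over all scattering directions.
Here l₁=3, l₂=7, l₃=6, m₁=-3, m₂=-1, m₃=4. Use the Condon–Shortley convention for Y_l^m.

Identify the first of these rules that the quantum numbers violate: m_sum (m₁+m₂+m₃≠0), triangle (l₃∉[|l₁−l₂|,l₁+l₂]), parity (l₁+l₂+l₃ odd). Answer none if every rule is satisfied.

azimuthal sum: -3 − 1 + 4 = 0  ✓
4 ≤ 6 ≤ 10 (triangle on l)  ✓
L = 3 + 7 + 6 = 16 (even)  ✓

none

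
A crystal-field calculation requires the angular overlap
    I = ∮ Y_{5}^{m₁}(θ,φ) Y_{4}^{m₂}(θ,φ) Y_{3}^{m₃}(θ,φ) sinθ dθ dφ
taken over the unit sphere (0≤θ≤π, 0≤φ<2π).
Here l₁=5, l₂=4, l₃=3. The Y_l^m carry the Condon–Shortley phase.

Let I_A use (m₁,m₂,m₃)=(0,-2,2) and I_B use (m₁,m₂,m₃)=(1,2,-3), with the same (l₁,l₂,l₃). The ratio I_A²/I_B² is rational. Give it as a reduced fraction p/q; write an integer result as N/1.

Same 5,4,3: normalisation and zero-m 3j drop out of the ratio.
A: Δ: 6! 4! 2! / 13! → 1/180180; sum: t=1:−1/2880 t=2:+1/576 = 1/720; 3j²(5 4 3; 0 -2 2) = Δ·Π!·Σ² = 80/3003  (sign -1)
B: Δ: 6! 4! 2! / 13! → 1/180180; sum: t=4:+1/2304 = 1/2304; 3j²(5 4 3; 1 2 -3) = Δ·Π!·Σ² = 75/4004  (sign +1)
I_A²/I_B² = (80/3003)/(75/4004) = 64/45

64/45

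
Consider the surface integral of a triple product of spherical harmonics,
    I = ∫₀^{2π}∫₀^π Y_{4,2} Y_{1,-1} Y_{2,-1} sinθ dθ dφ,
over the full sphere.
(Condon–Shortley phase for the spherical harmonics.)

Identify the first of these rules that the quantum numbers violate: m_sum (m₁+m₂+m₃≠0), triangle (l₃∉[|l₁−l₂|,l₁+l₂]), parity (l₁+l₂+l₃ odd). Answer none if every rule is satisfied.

azimuthal sum: 2 − 1 − 1 = 0  ✓
3 ≤ 2 ≤ 5 (triangle on l)  ✗
L = 4 + 1 + 2 = 7 (odd)

triangle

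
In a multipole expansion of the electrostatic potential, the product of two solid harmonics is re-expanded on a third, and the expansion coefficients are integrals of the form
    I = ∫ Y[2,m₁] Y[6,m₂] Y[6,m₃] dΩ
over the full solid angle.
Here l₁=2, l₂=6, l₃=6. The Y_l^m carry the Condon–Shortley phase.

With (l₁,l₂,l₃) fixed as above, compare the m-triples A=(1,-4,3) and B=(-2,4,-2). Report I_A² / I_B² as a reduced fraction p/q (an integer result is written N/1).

Same 2,6,6: normalisation and zero-m 3j drop out of the ratio.
A: Δ: 2! 2! 10! / 15! → 1/90090; sum: t=0:+1/161280 t=1:−1/725760 = 1/207360; 3j²(2 6 6; 1 -4 3) = Δ·Π!·Σ² = 7/286  (sign -1)
B: Δ: 2! 2! 10! / 15! → 1/90090; sum: t=2:+1/322560 = 1/322560; 3j²(2 6 6; -2 4 -2) = Δ·Π!·Σ² = 18/1001  (sign +1)
I_A²/I_B² = (7/286)/(18/1001) = 49/36

49/36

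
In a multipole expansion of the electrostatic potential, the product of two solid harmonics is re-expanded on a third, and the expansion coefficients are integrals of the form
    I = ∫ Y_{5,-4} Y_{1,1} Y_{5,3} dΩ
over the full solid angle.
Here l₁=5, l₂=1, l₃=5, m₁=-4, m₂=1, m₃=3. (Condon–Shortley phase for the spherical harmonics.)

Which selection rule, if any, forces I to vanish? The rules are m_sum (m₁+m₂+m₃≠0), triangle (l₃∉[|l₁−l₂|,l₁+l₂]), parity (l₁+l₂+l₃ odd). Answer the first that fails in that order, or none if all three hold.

parity

m₁+m₂+m₃ = -4 + 1 + 3 = 0  ✓
triangle: |5−1|=4 ≤ l₃=5 ≤ 5+1=6  ✓
parity: l₁+l₂+l₃ = 11 is odd  ✗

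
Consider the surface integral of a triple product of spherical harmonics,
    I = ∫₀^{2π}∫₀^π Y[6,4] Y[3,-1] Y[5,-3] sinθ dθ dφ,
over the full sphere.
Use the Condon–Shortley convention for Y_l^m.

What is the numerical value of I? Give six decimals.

0.113950

Checks pass: Σm=0; 14 even; l₃=5∈[3,9].
(2·6+1)(2·3+1)(2·5+1) = 1001
Δ: 4! 8! 2! / 15! → 1/675675
sum: t=1:−1/8640 t=2:+1/2304 t=3:−1/8640 = 7/34560
3j²(6 3 5; 0 0 0) = Δ·Π!·Σ² = 7/429  (sign -1)
sum: t=0:+1/69120 t=1:−1/30240 t=2:+1/322560 = -1/64512
3j²(6 3 5; 4 -1 -3) = Δ·Π!·Σ² = 10/1001  (sign -1)
combine: 4πI² = 1001·7/429·10/1001 = 70/429
take √, sign +1: I = 0.11395029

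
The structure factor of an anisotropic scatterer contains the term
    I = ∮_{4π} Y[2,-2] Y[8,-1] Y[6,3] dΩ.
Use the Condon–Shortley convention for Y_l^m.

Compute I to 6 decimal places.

-0.050205

m-sum 0 ✓  L=16 even ✓  6≤6≤10 ✓
Π(2lᵢ+1) = 5×17×13 = 1105
triangle coeff Δ(2,8,6) = 1/30940
Σ_t [2,2]: t=2:+1/2073600 = 1/2073600
(3j)²=28/1105 [(2 8 6; 0 0 0)], sign=+1
Σ_t [4,4]: t=4:+1/52254720 = 1/52254720
(3j)²=1/884 [(2 8 6; -2 -1 3)], sign=-1
⇒ 4πI² = 7/221
I = (-1)√(7/221/(4π)) = -0.05020511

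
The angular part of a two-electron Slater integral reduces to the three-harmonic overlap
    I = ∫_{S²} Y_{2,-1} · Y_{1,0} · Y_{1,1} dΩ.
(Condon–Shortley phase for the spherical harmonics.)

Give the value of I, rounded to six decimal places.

-0.218510

m-sum 0 ✓  L=4 even ✓  1≤1≤3 ✓
Π(2lᵢ+1) = 5×3×3 = 45
triangle coeff Δ(2,1,1) = 1/30
Σ_t [1,1]: t=1:−1/1 = -1/1
(3j)²=2/15 [(2 1 1; 0 0 0)], sign=+1
Σ_t [1,1]: t=1:−1/2 = -1/2
(3j)²=1/10 [(2 1 1; -1 0 1)], sign=-1
⇒ 4πI² = 3/5
I = (-1)√(3/5/(4π)) = -0.21850969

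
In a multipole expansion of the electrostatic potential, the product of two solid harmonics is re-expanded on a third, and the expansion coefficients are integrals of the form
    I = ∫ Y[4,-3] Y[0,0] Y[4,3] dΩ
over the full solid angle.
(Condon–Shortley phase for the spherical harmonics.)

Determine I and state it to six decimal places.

Checks pass: Σm=0; 8 even; l₃=4∈[4,4].
(2·4+1)(2·0+1)(2·4+1) = 81
Δ: 0! 8! 0! / 9! → 1/9
sum: t=0:+1/576 = 1/576
3j²(4 0 4; 0 0 0) = Δ·Π!·Σ² = 1/9  (sign +1)
sum: t=0:+1/5040 = 1/5040
3j²(4 0 4; -3 0 3) = Δ·Π!·Σ² = 1/9  (sign -1)
combine: 4πI² = 81·1/9·1/9 = 1/1
take √, sign -1: I = -0.28209479

-0.282095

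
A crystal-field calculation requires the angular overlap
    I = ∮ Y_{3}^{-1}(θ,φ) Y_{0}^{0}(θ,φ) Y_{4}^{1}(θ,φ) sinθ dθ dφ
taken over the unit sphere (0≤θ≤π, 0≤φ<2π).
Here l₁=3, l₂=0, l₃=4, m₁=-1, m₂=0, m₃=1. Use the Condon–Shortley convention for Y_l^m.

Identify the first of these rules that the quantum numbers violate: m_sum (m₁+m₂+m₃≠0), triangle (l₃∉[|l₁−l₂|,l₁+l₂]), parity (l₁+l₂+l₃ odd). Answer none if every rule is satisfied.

triangle

Σmᵢ = 0  ✓
l₃∈[|l₁−l₂|,l₁+l₂]=[3,3], have l₃=4  ✗
Σlᵢ = 7 ⇒ odd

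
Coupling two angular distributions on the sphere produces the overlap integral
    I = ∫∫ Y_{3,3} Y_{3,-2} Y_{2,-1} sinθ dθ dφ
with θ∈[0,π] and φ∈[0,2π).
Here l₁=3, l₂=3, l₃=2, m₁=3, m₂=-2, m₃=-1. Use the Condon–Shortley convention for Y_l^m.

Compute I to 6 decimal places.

-0.210261

Rules hold: Σm=0, L=8 even, 0≤2≤6.
N = 7·7·5 = 245
Δ = 4!·2!·2!/9! = 1/3780
Racah Σ t=1..3: t=1:−1/24 t=2:+1/4 t=3:−1/24 = 1/6
⇒ 3j(3 3 2; 0 0 0)² = 4/105, sgn +1
Racah Σ t=0..0: t=0:+1/48 = 1/48
⇒ 3j(3 3 2; 3 -2 -1)² = 5/84, sgn -1
4πI² = N·(3j₀)²·(3jₘ)² = 5/9
I = -1·√(0.555556/4π) = -0.21026104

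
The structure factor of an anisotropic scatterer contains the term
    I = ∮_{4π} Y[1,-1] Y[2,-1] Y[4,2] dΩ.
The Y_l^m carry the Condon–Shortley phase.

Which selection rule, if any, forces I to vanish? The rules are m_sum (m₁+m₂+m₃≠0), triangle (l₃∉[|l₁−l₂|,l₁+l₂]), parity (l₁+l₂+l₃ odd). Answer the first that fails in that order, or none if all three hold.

triangle

Σmᵢ = 0  ✓
l₃∈[|l₁−l₂|,l₁+l₂]=[1,3], have l₃=4  ✗
Σlᵢ = 7 ⇒ odd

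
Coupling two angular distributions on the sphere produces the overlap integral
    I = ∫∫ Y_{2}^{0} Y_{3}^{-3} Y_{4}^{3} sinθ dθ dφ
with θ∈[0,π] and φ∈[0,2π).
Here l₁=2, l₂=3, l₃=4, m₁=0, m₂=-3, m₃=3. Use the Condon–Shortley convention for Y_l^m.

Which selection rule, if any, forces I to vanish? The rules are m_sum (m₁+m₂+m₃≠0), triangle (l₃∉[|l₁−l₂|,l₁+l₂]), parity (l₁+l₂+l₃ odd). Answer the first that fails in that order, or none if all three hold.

parity

azimuthal sum: 0 − 3 + 3 = 0  ✓
1 ≤ 4 ≤ 5 (triangle on l)  ✓
L = 2 + 3 + 4 = 9 (odd)  ✗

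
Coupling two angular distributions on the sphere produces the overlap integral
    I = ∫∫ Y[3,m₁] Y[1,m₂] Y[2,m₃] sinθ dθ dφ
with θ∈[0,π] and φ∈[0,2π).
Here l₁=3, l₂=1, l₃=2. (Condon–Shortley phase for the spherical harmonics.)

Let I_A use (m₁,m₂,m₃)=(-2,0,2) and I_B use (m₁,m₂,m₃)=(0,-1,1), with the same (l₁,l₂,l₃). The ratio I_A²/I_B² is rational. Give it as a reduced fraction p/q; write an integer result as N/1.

Same 3,1,2: normalisation and zero-m 3j drop out of the ratio.
A: Δ: 2! 4! 0! / 7! → 1/105; sum: t=1:−1/24 = -1/24; 3j²(3 1 2; -2 0 2) = Δ·Π!·Σ² = 1/21  (sign -1)
B: Δ: 2! 4! 0! / 7! → 1/105; sum: t=0:+1/12 = 1/12; 3j²(3 1 2; 0 -1 1) = Δ·Π!·Σ² = 1/35  (sign -1)
I_A²/I_B² = (1/21)/(1/35) = 5/3

5/3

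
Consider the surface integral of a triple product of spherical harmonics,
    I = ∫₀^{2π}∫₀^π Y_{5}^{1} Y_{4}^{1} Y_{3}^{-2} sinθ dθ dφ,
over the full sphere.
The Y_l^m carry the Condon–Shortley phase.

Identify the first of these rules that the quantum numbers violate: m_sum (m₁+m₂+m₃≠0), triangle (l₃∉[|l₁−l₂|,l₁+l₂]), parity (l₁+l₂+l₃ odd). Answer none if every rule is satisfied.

Σmᵢ = 0  ✓
l₃∈[|l₁−l₂|,l₁+l₂]=[1,9], have l₃=3  ✓
Σlᵢ = 12 ⇒ even  ✓

none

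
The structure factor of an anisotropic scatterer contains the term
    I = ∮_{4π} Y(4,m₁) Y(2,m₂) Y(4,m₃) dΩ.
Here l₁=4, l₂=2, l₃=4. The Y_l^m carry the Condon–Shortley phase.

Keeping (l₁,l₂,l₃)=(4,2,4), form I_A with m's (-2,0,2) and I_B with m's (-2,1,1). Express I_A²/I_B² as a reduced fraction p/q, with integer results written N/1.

Same 4,2,4: normalisation and zero-m 3j drop out of the ratio.
A: Δ: 2! 6! 2! / 11! → 1/13860; sum: t=0:+1/2880 t=1:−1/120 t=2:+1/192 = -1/360; 3j²(4 2 4; -2 0 2) = Δ·Π!·Σ² = 16/3465  (sign -1)
B: Δ: 2! 6! 2! / 11! → 1/13860; sum: t=1:−1/240 t=2:+1/96 = 1/160; 3j²(4 2 4; -2 1 1) = Δ·Π!·Σ² = 27/1540  (sign -1)
I_A²/I_B² = (16/3465)/(27/1540) = 64/243

64/243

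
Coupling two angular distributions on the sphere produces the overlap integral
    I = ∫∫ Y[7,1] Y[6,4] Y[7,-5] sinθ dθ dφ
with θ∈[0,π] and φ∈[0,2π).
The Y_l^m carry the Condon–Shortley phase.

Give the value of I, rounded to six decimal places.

Rules hold: Σm=0, L=20 even, 1≤7≤13.
N = 15·13·15 = 2925
Δ = 6!·8!·6!/21! = 1/2444321880
Racah Σ t=0..6: t=0:+1/2612736000 t=1:−1/20736000 t=2:+1/1658880 t=3:−1/746496 t=4:+1/1658880 t=5:−1/20736000 t=6:+1/2612736000 = -1/4354560
⇒ 3j(7 6 7; 0 0 0)² = 1000/138567, sgn +1
Racah Σ t=4..6: t=4:+1/49766400 t=5:−1/72576000 t=6:+1/1393459200 = 7/995328000
⇒ 3j(7 6 7; 1 4 -5)² = 343/83980, sgn +1
4πI² = N·(3j₀)²·(3jₘ)² = 1286250/14919047
I = +1·√(0.0862153/4π) = 0.08282992

0.082830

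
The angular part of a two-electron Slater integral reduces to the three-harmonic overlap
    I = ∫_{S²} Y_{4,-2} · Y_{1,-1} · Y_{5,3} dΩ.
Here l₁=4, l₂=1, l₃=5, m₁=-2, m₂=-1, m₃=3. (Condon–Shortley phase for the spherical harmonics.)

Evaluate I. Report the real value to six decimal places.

-0.259847

Rules hold: Σm=0, L=10 even, 3≤5≤5.
N = 9·3·11 = 297
Δ = 0!·8!·2!/11! = 1/495
Racah Σ t=0..0: t=0:+1/576 = 1/576
⇒ 3j(4 1 5; 0 0 0)² = 5/99, sgn -1
Racah Σ t=0..0: t=0:+1/2880 = 1/2880
⇒ 3j(4 1 5; -2 -1 3)² = 28/495, sgn +1
4πI² = N·(3j₀)²·(3jₘ)² = 28/33
I = -1·√(0.848485/4π) = -0.25984664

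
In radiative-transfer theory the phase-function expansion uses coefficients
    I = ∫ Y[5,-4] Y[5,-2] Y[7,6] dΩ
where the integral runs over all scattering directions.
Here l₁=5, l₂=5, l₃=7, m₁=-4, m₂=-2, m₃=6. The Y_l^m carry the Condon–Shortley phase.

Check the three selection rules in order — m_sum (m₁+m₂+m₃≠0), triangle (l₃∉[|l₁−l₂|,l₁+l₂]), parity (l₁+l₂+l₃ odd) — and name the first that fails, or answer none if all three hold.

parity

m₁+m₂+m₃ = -4 − 2 + 6 = 0  ✓
triangle: |5−5|=0 ≤ l₃=7 ≤ 5+5=10  ✓
parity: l₁+l₂+l₃ = 17 is odd  ✗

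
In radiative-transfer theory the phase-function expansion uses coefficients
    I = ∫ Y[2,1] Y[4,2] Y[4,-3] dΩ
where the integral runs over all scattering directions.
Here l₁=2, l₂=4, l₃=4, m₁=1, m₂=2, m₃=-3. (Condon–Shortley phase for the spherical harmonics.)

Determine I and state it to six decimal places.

m-sum 0 ✓  L=10 even ✓  2≤4≤6 ✓
Π(2lᵢ+1) = 5×9×9 = 405
triangle coeff Δ(2,4,4) = 1/13860
Σ_t [0,2]: t=0:+1/192 t=1:−1/36 t=2:+1/192 = -5/288
(3j)²=20/693 [(2 4 4; 0 0 0)], sign=-1
Σ_t [0,1]: t=0:+1/1440 t=1:−1/240 = -1/288
(3j)²=5/132 [(2 4 4; 1 2 -3)], sign=+1
⇒ 4πI² = 375/847
I = (-1)√(375/847/(4π)) = -0.18770204

-0.187702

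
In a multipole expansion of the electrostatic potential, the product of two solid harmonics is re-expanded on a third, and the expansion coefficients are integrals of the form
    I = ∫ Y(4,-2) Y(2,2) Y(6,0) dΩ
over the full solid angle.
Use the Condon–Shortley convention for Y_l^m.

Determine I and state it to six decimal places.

Rules hold: Σm=0, L=12 even, 2≤6≤6.
N = 9·5·13 = 585
Δ = 0!·8!·4!/13! = 1/6435
Racah Σ t=0..0: t=0:+1/2304 = 1/2304
⇒ 3j(4 2 6; 0 0 0)² = 5/143, sgn +1
Racah Σ t=0..0: t=0:+1/34560 = 1/34560
⇒ 3j(4 2 6; -2 2 0)² = 1/429, sgn +1
4πI² = N·(3j₀)²·(3jₘ)² = 75/1573
I = +1·√(0.0476796/4π) = 0.06159725

0.061597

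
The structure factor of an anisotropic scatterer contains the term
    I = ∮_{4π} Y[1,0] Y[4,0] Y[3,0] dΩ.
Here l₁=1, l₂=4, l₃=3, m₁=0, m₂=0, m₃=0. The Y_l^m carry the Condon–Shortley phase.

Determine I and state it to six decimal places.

0.246233

Rules hold: Σm=0, L=8 even, 3≤3≤5.
N = 3·9·7 = 189
Δ = 2!·0!·6!/9! = 1/252
Racah Σ t=1..1: t=1:−1/36 = -1/36
⇒ 3j(1 4 3; 0 0 0)² = 4/63, sgn +1
(m-triple is (0,0,0) — same symbol as above.)
4πI² = N·(3j₀)²·(3jₘ)² = 16/21
I = +1·√(0.761905/4π) = 0.24623252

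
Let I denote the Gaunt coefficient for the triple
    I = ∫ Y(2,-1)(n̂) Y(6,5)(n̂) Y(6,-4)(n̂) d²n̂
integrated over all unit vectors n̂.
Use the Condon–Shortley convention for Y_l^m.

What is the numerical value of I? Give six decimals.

-0.197649

Rules hold: Σm=0, L=14 even, 4≤6≤8.
N = 5·13·13 = 845
Δ = 2!·2!·10!/15! = 1/90090
Racah Σ t=0..2: t=0:+1/69120 t=1:−1/14400 t=2:+1/69120 = -7/172800
⇒ 3j(2 6 6; 0 0 0)² = 14/715, sgn -1
Racah Σ t=1..2: t=1:−1/7257600 t=2:+1/725760 = 1/806400
⇒ 3j(2 6 6; -1 5 -4)² = 27/910, sgn +1
4πI² = N·(3j₀)²·(3jₘ)² = 27/55
I = -1·√(0.490909/4π) = -0.19764945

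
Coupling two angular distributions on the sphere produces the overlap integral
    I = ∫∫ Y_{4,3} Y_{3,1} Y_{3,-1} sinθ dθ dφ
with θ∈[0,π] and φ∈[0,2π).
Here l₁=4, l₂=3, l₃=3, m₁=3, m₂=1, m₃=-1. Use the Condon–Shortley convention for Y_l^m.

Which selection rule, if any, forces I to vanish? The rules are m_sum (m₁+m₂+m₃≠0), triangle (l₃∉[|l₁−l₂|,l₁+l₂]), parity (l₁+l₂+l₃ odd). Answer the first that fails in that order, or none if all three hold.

m₁+m₂+m₃ = 3 + 1 − 1 = 3  ✗
triangle: |4−3|=1 ≤ l₃=3 ≤ 4+3=7
parity: l₁+l₂+l₃ = 10 is even

m_sum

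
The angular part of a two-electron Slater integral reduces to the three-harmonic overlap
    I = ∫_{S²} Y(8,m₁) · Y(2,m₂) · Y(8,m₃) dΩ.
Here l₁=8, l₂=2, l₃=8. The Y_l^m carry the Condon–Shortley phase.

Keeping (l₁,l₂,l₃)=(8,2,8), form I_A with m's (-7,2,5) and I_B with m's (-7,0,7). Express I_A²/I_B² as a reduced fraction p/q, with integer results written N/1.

42/125

l's match ⇒ only the (l;m) 3-j factors differ between A and B.
A: triangle coeff Δ(8,2,8) = 1/348840; Σ_t [2,2]: t=2:+1/24908083200 = 1/24908083200; (3j)²=7/1292 [(8 2 8; -7 2 5)], sign=-1
B: triangle coeff Δ(8,2,8) = 1/348840; Σ_t [1,2]: t=1:−1/87178291200 t=2:+1/24908083200 = 1/34871316480; (3j)²=125/7752 [(8 2 8; -7 0 7)], sign=-1
I_A²/I_B² = (7/1292)/(125/7752) = 42/125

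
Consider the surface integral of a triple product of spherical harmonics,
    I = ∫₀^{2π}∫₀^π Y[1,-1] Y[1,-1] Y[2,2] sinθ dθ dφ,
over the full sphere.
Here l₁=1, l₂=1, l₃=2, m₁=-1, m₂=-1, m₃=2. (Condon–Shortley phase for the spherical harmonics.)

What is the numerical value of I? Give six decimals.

0.309019

Checks pass: Σm=0; 4 even; l₃=2∈[0,2].
(2·1+1)(2·1+1)(2·2+1) = 45
Δ: 0! 2! 2! / 5! → 1/30
sum: t=0:+1/1 = 1/1
3j²(1 1 2; 0 0 0) = Δ·Π!·Σ² = 2/15  (sign +1)
sum: t=0:+1/4 = 1/4
3j²(1 1 2; -1 -1 2) = Δ·Π!·Σ² = 1/5  (sign +1)
combine: 4πI² = 45·2/15·1/5 = 6/5
take √, sign +1: I = 0.30901936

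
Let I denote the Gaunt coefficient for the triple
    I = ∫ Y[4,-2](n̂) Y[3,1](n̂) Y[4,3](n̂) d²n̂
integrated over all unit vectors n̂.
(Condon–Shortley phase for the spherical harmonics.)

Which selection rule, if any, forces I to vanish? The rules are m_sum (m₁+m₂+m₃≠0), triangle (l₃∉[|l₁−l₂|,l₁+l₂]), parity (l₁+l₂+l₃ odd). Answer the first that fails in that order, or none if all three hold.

m₁+m₂+m₃ = -2 + 1 + 3 = 2  ✗
triangle: |4−3|=1 ≤ l₃=4 ≤ 4+3=7
parity: l₁+l₂+l₃ = 11 is odd

m_sum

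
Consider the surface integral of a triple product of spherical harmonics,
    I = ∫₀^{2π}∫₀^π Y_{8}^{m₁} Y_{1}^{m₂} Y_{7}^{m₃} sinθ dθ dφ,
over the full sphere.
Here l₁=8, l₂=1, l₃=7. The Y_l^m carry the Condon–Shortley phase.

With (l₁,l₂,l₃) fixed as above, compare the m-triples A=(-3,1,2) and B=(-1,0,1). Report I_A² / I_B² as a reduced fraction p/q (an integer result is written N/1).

55/63

Shared (l₁,l₂,l₃)=(8,1,7): N and (l;000)² cancel in I_A²/I_B².
A: Δ = 2!·14!·0!/17! = 1/2040; Racah Σ t=2..2: t=2:+1/87091200 = 1/87091200; ⇒ 3j(8 1 7; -3 1 2)² = 11/408, sgn -1
B: Δ = 2!·14!·0!/17! = 1/2040; Racah Σ t=1..1: t=1:−1/29030400 = -1/29030400; ⇒ 3j(8 1 7; -1 0 1)² = 21/680, sgn -1
I_A²/I_B² = (11/408)/(21/680) = 55/63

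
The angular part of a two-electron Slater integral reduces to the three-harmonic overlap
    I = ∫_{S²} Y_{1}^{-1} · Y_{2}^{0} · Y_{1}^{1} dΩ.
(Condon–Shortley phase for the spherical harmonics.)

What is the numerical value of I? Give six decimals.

Checks pass: Σm=0; 4 even; l₃=1∈[1,3].
(2·1+1)(2·2+1)(2·1+1) = 45
Δ: 2! 0! 2! / 5! → 1/30
sum: t=1:−1/1 = -1/1
3j²(1 2 1; 0 0 0) = Δ·Π!·Σ² = 2/15  (sign +1)
sum: t=2:+1/4 = 1/4
3j²(1 2 1; -1 0 1) = Δ·Π!·Σ² = 1/30  (sign +1)
combine: 4πI² = 45·2/15·1/30 = 1/5
take √, sign +1: I = 0.12615663

0.126157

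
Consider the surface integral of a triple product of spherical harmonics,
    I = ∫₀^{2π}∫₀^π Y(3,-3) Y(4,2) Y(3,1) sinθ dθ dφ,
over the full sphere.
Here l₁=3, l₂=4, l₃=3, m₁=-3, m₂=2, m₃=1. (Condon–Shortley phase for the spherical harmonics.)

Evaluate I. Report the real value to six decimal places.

-0.188451

Checks pass: Σm=0; 10 even; l₃=3∈[1,7].
(2·3+1)(2·4+1)(2·3+1) = 441
Δ: 4! 2! 4! / 11! → 1/34650
sum: t=1:−1/72 t=2:+1/16 t=3:−1/72 = 5/144
3j²(3 4 3; 0 0 0) = Δ·Π!·Σ² = 2/77  (sign -1)
sum: t=4:+1/192 = 1/192
3j²(3 4 3; -3 2 1) = Δ·Π!·Σ² = 3/77  (sign +1)
combine: 4πI² = 441·2/77·3/77 = 54/121
take √, sign -1: I = -0.18845135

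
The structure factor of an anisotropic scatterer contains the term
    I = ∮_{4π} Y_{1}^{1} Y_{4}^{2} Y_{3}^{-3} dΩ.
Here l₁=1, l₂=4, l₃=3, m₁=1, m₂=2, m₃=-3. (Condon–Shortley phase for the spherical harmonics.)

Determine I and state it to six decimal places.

0.061558

Checks pass: Σm=0; 8 even; l₃=3∈[3,5].
(2·1+1)(2·4+1)(2·3+1) = 189
Δ: 2! 0! 6! / 9! → 1/252
sum: t=1:−1/36 = -1/36
3j²(1 4 3; 0 0 0) = Δ·Π!·Σ² = 4/63  (sign +1)
sum: t=0:+1/1440 = 1/1440
3j²(1 4 3; 1 2 -3) = Δ·Π!·Σ² = 1/252  (sign +1)
combine: 4πI² = 189·4/63·1/252 = 1/21
take √, sign +1: I = 0.06155813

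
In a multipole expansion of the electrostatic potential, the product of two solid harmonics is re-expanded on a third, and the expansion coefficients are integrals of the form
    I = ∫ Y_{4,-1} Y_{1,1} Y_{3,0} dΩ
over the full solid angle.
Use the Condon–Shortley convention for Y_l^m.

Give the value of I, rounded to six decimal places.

-0.194664

Rules hold: Σm=0, L=8 even, 3≤3≤5.
N = 9·3·7 = 189
Δ = 2!·6!·0!/9! = 1/252
Racah Σ t=1..1: t=1:−1/36 = -1/36
⇒ 3j(4 1 3; 0 0 0)² = 4/63, sgn +1
Racah Σ t=2..2: t=2:+1/72 = 1/72
⇒ 3j(4 1 3; -1 1 0)² = 5/126, sgn -1
4πI² = N·(3j₀)²·(3jₘ)² = 10/21
I = -1·√(0.47619/4π) = -0.19466390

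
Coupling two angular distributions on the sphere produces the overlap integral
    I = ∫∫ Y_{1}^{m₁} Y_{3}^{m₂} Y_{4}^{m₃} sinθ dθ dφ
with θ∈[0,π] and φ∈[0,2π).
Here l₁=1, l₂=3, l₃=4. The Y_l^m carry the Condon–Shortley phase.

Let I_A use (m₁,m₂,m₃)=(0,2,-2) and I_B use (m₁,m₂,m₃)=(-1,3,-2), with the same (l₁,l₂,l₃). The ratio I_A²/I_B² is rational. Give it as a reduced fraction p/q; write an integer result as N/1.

Same 1,3,4: normalisation and zero-m 3j drop out of the ratio.
A: Δ: 0! 2! 6! / 9! → 1/252; sum: t=0:+1/120 = 1/120; 3j²(1 3 4; 0 2 -2) = Δ·Π!·Σ² = 1/21  (sign +1)
B: Δ: 0! 2! 6! / 9! → 1/252; sum: t=0:+1/1440 = 1/1440; 3j²(1 3 4; -1 3 -2) = Δ·Π!·Σ² = 1/252  (sign +1)
I_A²/I_B² = (1/21)/(1/252) = 12/1

12/1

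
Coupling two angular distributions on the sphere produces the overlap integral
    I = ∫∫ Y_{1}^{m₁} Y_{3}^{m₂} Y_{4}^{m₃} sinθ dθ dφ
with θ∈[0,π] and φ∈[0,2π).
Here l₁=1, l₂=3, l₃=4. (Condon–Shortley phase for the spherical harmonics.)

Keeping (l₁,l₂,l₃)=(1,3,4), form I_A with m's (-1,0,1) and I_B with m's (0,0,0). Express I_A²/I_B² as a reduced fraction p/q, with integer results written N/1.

Shared (l₁,l₂,l₃)=(1,3,4): N and (l;000)² cancel in I_A²/I_B².
A: Δ = 0!·2!·6!/9! = 1/252; Racah Σ t=0..0: t=0:+1/72 = 1/72; ⇒ 3j(1 3 4; -1 0 1)² = 5/126, sgn -1
B: Δ = 0!·2!·6!/9! = 1/252; Racah Σ t=0..0: t=0:+1/36 = 1/36; ⇒ 3j(1 3 4; 0 0 0)² = 4/63, sgn +1
I_A²/I_B² = (5/126)/(4/63) = 5/8

5/8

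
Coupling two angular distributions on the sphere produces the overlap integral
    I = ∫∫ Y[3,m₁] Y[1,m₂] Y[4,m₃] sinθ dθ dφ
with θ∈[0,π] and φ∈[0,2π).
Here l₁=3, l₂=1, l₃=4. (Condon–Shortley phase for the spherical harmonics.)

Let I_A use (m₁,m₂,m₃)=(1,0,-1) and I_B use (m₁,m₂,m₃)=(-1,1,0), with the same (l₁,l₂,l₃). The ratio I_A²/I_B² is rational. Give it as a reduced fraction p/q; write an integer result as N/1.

5/2

l's match ⇒ only the (l;m) 3-j factors differ between A and B.
A: triangle coeff Δ(3,1,4) = 1/252; Σ_t [0,0]: t=0:+1/48 = 1/48; (3j)²=5/84 [(3 1 4; 1 0 -1)], sign=-1
B: triangle coeff Δ(3,1,4) = 1/252; Σ_t [0,0]: t=0:+1/96 = 1/96; (3j)²=1/42 [(3 1 4; -1 1 0)], sign=+1
I_A²/I_B² = (5/84)/(1/42) = 5/2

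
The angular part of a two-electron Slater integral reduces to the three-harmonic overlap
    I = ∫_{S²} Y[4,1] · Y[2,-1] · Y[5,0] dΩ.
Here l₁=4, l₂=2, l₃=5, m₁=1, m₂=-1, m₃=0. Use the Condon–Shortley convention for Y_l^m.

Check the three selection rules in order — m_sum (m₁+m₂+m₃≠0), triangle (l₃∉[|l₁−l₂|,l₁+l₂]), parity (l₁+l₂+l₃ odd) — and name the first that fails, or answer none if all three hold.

parity

m₁+m₂+m₃ = 1 − 1 + 0 = 0  ✓
triangle: |4−2|=2 ≤ l₃=5 ≤ 4+2=6  ✓
parity: l₁+l₂+l₃ = 11 is odd  ✗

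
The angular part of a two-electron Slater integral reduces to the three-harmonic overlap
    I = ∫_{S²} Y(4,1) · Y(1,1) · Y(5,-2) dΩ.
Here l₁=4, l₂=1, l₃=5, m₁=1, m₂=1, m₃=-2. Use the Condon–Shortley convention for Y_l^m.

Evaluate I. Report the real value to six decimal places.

0.225034

Checks pass: Σm=0; 10 even; l₃=5∈[3,5].
(2·4+1)(2·1+1)(2·5+1) = 297
Δ: 0! 8! 2! / 11! → 1/495
sum: t=0:+1/576 = 1/576
3j²(4 1 5; 0 0 0) = Δ·Π!·Σ² = 5/99  (sign -1)
sum: t=0:+1/1440 = 1/1440
3j²(4 1 5; 1 1 -2) = Δ·Π!·Σ² = 7/165  (sign -1)
combine: 4πI² = 297·5/99·7/165 = 7/11
take √, sign +1: I = 0.22503380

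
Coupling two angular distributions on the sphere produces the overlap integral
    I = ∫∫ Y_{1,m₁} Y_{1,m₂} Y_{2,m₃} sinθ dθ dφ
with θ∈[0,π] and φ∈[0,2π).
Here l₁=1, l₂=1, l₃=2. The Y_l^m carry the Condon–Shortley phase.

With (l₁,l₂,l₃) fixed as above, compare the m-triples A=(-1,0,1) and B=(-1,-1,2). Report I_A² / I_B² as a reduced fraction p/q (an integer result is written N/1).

1/2

l's match ⇒ only the (l;m) 3-j factors differ between A and B.
A: triangle coeff Δ(1,1,2) = 1/30; Σ_t [0,0]: t=0:+1/2 = 1/2; (3j)²=1/10 [(1 1 2; -1 0 1)], sign=-1
B: triangle coeff Δ(1,1,2) = 1/30; Σ_t [0,0]: t=0:+1/4 = 1/4; (3j)²=1/5 [(1 1 2; -1 -1 2)], sign=+1
I_A²/I_B² = (1/10)/(1/5) = 1/2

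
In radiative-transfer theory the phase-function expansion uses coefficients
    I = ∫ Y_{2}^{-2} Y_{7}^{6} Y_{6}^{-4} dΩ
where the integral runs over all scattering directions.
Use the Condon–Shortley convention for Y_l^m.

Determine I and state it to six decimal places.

0.000000

Σlᵢ=15 odd — θ-integrand is odd under cosθ→−cosθ; I=0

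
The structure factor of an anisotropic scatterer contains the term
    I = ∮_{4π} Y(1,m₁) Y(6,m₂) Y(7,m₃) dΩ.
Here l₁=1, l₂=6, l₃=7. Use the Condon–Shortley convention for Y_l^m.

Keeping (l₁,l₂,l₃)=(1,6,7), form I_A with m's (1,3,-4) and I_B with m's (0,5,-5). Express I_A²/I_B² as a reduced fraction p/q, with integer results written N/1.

55/24

Same 1,6,7: normalisation and zero-m 3j drop out of the ratio.
A: Δ: 0! 2! 12! / 15! → 1/1365; sum: t=0:+1/4354560 = 1/4354560; 3j²(1 6 7; 1 3 -4) = Δ·Π!·Σ² = 11/273  (sign -1)
B: Δ: 0! 2! 12! / 15! → 1/1365; sum: t=0:+1/39916800 = 1/39916800; 3j²(1 6 7; 0 5 -5) = Δ·Π!·Σ² = 8/455  (sign +1)
I_A²/I_B² = (11/273)/(8/455) = 55/24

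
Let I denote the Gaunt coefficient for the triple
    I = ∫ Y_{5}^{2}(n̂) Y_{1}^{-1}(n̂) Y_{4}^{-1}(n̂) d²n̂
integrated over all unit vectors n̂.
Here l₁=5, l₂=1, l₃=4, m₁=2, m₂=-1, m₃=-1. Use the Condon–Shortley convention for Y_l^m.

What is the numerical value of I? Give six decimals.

Checks pass: Σm=0; 10 even; l₃=4∈[4,6].
(2·5+1)(2·1+1)(2·4+1) = 297
Δ: 2! 8! 0! / 11! → 1/495
sum: t=1:−1/576 = -1/576
3j²(5 1 4; 0 0 0) = Δ·Π!·Σ² = 5/99  (sign -1)
sum: t=0:+1/1440 = 1/1440
3j²(5 1 4; 2 -1 -1) = Δ·Π!·Σ² = 7/165  (sign -1)
combine: 4πI² = 297·5/99·7/165 = 7/11
take √, sign +1: I = 0.22503380

0.225034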